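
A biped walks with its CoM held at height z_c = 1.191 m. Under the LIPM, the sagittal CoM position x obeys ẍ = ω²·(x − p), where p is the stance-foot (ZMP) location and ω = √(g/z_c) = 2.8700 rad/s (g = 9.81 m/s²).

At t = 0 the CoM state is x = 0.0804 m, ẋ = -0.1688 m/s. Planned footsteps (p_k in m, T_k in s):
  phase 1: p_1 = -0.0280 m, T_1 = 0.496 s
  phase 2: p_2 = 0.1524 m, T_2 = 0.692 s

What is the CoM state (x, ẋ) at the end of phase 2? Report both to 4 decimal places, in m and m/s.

phase 1: p=-0.0280, T=0.496, ωT=1.423520, cosh=2.196287, sinh=1.955422; start (x,ẋ)=(0.080400, -0.168800) → end (x,ẋ)=(0.095069, 0.237614)
phase 2: p=0.1524, T=0.692, ωT=1.986040, cosh=3.711930, sinh=3.574692; start (x,ẋ)=(0.095069, 0.237614) → end (x,ẋ)=(0.235548, 0.293824)

x = 0.2355, ẋ = 0.2938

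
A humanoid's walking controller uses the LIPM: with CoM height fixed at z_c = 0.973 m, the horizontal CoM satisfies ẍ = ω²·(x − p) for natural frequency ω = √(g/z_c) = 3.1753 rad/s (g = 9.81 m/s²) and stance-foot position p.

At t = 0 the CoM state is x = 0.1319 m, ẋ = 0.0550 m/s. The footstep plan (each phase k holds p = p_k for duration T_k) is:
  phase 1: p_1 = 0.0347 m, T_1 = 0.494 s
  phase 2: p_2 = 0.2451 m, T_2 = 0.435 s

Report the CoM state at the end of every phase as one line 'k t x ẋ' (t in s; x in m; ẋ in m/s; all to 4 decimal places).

1 0.4940 0.3179 0.8463
2 0.9290 0.8959 2.2212

phase 1: p=0.0347, T=0.494, ωT=1.568598, cosh=2.504126, sinh=2.295789; start (x,ẋ)=(0.131900, 0.055000) → end (x,ẋ)=(0.317867, 0.846297)
phase 2: p=0.2451, T=0.435, ωT=1.381255, cosh=2.115579, sinh=1.864316; start (x,ẋ)=(0.317867, 0.846297) → end (x,ẋ)=(0.895931, 2.221171)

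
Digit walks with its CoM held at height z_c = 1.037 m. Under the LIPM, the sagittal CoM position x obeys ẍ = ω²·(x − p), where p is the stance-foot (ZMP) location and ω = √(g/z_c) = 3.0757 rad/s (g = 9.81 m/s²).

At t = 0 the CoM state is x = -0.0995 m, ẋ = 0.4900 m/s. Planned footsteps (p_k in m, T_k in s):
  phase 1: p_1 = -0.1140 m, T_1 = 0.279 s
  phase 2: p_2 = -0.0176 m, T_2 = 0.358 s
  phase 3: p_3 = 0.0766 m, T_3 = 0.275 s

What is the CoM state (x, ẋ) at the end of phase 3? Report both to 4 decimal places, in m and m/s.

x = 1.0340, ẋ = 3.1383

phase 1: p=-0.1140, T=0.279, ωT=0.858120, cosh=1.391341, sinh=0.967382; start (x,ẋ)=(-0.099500, 0.490000) → end (x,ẋ)=(0.060291, 0.724900)
phase 2: p=-0.0176, T=0.358, ωT=1.101101, cosh=1.669990, sinh=1.337485; start (x,ẋ)=(0.060291, 0.724900) → end (x,ẋ)=(0.427704, 1.530997)
phase 3: p=0.0766, T=0.275, ωT=0.845817, cosh=1.379544, sinh=0.950338; start (x,ẋ)=(0.427704, 1.530997) → end (x,ẋ)=(1.034015, 3.138339)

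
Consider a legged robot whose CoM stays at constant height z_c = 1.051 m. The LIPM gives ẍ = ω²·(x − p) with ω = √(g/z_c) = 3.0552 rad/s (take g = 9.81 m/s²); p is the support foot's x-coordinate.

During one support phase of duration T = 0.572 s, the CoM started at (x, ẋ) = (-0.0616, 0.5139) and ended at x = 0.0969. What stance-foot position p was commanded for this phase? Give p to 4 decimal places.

ωT = 3.0552·0.572 = 1.747574; cosh(ωT) = 2.957429, sinh(ωT) = 2.783233
x(T) = p + (x₀−p)·cosh(ωT) + (ẋ₀/ω)·sinh(ωT) ⇒ p·(1 − cosh) = x(T) − x₀·cosh − (ẋ₀/ω)·sinh
numerator   = 0.0969 − (-0.0616)·2.957429 − (0.5139/3.0552)·2.783233 = -0.189076
denominator = 1 − 2.957429 = -1.957429
p = -0.189076 / -1.957429 = 0.0966

p = 0.0966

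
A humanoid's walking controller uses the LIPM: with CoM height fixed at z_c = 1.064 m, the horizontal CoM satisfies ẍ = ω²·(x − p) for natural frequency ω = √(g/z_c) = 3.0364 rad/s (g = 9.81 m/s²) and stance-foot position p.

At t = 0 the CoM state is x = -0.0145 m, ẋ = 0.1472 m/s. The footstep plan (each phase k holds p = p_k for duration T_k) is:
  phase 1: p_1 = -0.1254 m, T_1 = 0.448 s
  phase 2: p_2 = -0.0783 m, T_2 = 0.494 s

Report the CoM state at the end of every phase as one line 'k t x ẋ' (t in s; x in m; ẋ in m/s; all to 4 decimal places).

phase 1: p=-0.1254, T=0.448, ωT=1.360307, cosh=2.076986, sinh=1.820404; start (x,ẋ)=(-0.014500, 0.147200) → end (x,ẋ)=(0.193188, 0.918729)
phase 2: p=-0.0783, T=0.494, ωT=1.499982, cosh=2.352370, sinh=2.129236; start (x,ẋ)=(0.193188, 0.918729) → end (x,ẋ)=(1.204588, 3.916421)

1 0.4480 0.1932 0.9187
2 0.9420 1.2046 3.9164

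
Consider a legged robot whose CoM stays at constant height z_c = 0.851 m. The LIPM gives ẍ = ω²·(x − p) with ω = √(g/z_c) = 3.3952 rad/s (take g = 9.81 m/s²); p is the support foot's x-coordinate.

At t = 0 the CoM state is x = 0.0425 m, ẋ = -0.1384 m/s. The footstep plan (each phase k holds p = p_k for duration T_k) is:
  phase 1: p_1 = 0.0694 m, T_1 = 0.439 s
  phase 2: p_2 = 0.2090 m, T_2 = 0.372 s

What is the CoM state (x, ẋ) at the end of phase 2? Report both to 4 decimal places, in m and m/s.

x = -0.5882, ẋ = -2.5756

phase 1: p=0.0694, T=0.439, ωT=1.490493, cosh=2.332272, sinh=2.107011; start (x,ẋ)=(0.042500, -0.138400) → end (x,ẋ)=(-0.079227, -0.515222)
phase 2: p=0.2090, T=0.372, ωT=1.263014, cosh=1.909432, sinh=1.626632; start (x,ẋ)=(-0.079227, -0.515222) → end (x,ẋ)=(-0.588192, -2.575585)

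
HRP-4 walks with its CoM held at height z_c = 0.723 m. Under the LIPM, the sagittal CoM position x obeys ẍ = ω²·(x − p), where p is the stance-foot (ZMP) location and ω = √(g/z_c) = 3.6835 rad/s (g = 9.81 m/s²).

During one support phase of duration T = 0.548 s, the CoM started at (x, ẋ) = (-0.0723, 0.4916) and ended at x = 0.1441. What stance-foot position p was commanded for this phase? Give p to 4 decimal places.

ωT = 3.6835·0.548 = 2.018558; cosh(ωT) = 3.830155, sinh(ωT) = 3.697308
x(T) = p + (x₀−p)·cosh(ωT) + (ẋ₀/ω)·sinh(ωT) ⇒ p·(1 − cosh) = x(T) − x₀·cosh − (ẋ₀/ω)·sinh
numerator   = 0.1441 − (-0.0723)·3.830155 − (0.4916/3.6835)·3.697308 = -0.072423
denominator = 1 − 3.830155 = -2.830155
p = -0.072423 / -2.830155 = 0.0256

p = 0.0256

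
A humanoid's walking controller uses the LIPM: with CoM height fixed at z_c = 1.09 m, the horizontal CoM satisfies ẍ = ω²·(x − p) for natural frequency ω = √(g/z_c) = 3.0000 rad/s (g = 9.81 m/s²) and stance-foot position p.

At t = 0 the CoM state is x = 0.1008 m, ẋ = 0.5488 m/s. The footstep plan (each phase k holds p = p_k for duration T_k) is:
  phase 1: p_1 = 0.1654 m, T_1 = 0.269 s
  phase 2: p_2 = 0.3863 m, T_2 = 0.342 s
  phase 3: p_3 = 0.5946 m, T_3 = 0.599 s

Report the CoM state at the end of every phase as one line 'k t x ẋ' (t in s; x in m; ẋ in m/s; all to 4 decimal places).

1 0.2690 0.2428 0.5635
2 0.6110 0.3887 0.3636
3 1.2100 0.3121 -0.6849

phase 1: p=0.1654, T=0.269, ωT=0.807000, cosh=1.343685, sinh=0.897490; start (x,ẋ)=(0.100800, 0.548800) → end (x,ẋ)=(0.242779, 0.563481)
phase 2: p=0.3863, T=0.342, ωT=1.026000, cosh=1.574161, sinh=1.215723; start (x,ẋ)=(0.242779, 0.563481) → end (x,ẋ)=(0.388720, 0.363563)
phase 3: p=0.5946, T=0.599, ωT=1.797000, cosh=3.098661, sinh=2.932865; start (x,ẋ)=(0.388720, 0.363563) → end (x,ẋ)=(0.312075, -0.684897)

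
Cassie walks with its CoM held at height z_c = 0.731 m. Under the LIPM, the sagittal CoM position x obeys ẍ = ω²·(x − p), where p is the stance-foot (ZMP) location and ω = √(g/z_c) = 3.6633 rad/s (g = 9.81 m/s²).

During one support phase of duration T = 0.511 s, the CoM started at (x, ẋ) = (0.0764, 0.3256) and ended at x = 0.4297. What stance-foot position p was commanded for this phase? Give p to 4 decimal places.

ωT = 3.6633·0.511 = 1.871946; cosh(ωT) = 3.327380, sinh(ωT) = 3.173556
x(T) = p + (x₀−p)·cosh(ωT) + (ẋ₀/ω)·sinh(ωT) ⇒ p·(1 − cosh) = x(T) − x₀·cosh − (ẋ₀/ω)·sinh
numerator   = 0.4297 − (0.0764)·3.327380 − (0.3256/3.6633)·3.173556 = -0.106583
denominator = 1 − 3.327380 = -2.327380
p = -0.106583 / -2.327380 = 0.0458

p = 0.0458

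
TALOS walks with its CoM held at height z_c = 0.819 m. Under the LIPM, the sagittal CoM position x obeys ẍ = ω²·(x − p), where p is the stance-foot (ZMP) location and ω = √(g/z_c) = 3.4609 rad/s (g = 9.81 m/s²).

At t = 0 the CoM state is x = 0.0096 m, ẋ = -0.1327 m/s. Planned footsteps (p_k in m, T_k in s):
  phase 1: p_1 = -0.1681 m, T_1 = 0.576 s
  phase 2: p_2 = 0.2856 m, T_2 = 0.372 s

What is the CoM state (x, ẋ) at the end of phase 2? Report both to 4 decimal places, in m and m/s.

phase 1: p=-0.1681, T=0.576, ωT=1.993478, cosh=3.738623, sinh=3.602402; start (x,ẋ)=(0.009600, -0.132700) → end (x,ẋ)=(0.358128, 1.719369)
phase 2: p=0.2856, T=0.372, ωT=1.287455, cosh=1.949762, sinh=1.673790; start (x,ẋ)=(0.358128, 1.719369) → end (x,ẋ)=(1.258548, 3.772500)

x = 1.2585, ẋ = 3.7725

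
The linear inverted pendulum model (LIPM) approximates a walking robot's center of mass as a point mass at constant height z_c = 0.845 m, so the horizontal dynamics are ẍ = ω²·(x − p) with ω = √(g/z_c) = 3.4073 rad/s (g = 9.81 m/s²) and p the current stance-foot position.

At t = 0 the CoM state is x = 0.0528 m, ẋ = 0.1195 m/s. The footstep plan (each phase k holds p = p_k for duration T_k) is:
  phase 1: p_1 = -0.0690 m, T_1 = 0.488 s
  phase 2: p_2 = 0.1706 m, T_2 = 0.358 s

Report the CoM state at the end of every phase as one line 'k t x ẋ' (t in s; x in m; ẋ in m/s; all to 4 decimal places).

phase 1: p=-0.0690, T=0.488, ωT=1.662762, cosh=2.731737, sinh=2.542122; start (x,ẋ)=(0.052800, 0.119500) → end (x,ẋ)=(0.352882, 1.381447)
phase 2: p=0.1706, T=0.358, ωT=1.219813, cosh=1.840921, sinh=1.545635; start (x,ẋ)=(0.352882, 1.381447) → end (x,ẋ)=(1.132825, 3.503112)

1 0.4880 0.3529 1.3814
2 0.8460 1.1328 3.5031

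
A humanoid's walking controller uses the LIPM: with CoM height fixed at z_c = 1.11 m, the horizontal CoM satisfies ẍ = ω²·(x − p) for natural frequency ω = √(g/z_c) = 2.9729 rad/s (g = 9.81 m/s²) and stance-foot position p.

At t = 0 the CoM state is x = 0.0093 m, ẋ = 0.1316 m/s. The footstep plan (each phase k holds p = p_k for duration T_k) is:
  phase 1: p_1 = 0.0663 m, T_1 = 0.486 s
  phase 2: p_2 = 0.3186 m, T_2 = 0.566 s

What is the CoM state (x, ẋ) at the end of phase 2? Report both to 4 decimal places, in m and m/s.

x = -0.5310, ẋ = -2.3732

phase 1: p=0.0663, T=0.486, ωT=1.444829, cosh=2.238457, sinh=2.002671; start (x,ẋ)=(0.009300, 0.131600) → end (x,ẋ)=(0.027359, -0.044782)
phase 2: p=0.3186, T=0.566, ωT=1.682661, cosh=2.782867, sinh=2.596988; start (x,ẋ)=(0.027359, -0.044782) → end (x,ẋ)=(-0.531004, -2.373172)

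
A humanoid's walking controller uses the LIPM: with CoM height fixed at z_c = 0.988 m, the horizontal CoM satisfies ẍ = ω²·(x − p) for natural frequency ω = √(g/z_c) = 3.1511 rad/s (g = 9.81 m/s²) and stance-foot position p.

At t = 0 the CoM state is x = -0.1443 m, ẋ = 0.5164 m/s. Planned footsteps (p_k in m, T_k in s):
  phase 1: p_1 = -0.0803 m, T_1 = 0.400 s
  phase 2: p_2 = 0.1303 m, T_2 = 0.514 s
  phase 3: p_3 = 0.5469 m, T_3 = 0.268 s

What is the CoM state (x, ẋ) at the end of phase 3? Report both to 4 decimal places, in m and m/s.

x = 0.7936, ẋ = 1.4153

phase 1: p=-0.0803, T=0.400, ωT=1.260440, cosh=1.905251, sinh=1.621722; start (x,ẋ)=(-0.144300, 0.516400) → end (x,ẋ)=(0.063531, 0.656818)
phase 2: p=0.1303, T=0.514, ωT=1.619665, cosh=2.624682, sinh=2.426717; start (x,ẋ)=(0.063531, 0.656818) → end (x,ẋ)=(0.460879, 1.213365)
phase 3: p=0.5469, T=0.268, ωT=0.844495, cosh=1.378288, sinh=0.948514; start (x,ẋ)=(0.460879, 1.213365) → end (x,ẋ)=(0.793573, 1.415261)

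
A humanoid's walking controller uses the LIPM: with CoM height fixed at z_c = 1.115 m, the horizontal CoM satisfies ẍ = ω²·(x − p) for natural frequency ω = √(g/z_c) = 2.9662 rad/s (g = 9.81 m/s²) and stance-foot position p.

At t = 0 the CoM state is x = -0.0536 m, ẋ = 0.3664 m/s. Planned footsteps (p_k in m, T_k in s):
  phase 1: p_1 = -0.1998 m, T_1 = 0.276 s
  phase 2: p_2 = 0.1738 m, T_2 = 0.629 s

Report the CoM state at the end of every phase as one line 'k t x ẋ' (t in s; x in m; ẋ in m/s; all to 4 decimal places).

1 0.2760 0.1110 0.8922
2 0.9050 0.9145 2.3639

phase 1: p=-0.1998, T=0.276, ωT=0.818671, cosh=1.354251, sinh=0.913234; start (x,ẋ)=(-0.053600, 0.366400) → end (x,ẋ)=(0.110999, 0.892229)
phase 2: p=0.1738, T=0.629, ωT=1.865740, cosh=3.307748, sinh=3.152966; start (x,ẋ)=(0.110999, 0.892229) → end (x,ẋ)=(0.914477, 2.363931)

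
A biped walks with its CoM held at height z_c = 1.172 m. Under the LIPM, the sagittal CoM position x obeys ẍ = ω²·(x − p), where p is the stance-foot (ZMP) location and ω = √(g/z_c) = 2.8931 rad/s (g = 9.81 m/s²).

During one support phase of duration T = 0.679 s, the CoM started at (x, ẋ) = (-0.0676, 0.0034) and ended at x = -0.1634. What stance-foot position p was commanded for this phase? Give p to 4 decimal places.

p = -0.0297

ωT = 2.8931·0.679 = 1.964415; cosh(ωT) = 3.635489, sinh(ωT) = 3.495251
x(T) = p + (x₀−p)·cosh(ωT) + (ẋ₀/ω)·sinh(ωT) ⇒ p·(1 − cosh) = x(T) − x₀·cosh − (ẋ₀/ω)·sinh
numerator   = -0.1634 − (-0.0676)·3.635489 − (0.0034/2.8931)·3.495251 = 0.078251
denominator = 1 − 3.635489 = -2.635489
p = 0.078251 / -2.635489 = -0.0297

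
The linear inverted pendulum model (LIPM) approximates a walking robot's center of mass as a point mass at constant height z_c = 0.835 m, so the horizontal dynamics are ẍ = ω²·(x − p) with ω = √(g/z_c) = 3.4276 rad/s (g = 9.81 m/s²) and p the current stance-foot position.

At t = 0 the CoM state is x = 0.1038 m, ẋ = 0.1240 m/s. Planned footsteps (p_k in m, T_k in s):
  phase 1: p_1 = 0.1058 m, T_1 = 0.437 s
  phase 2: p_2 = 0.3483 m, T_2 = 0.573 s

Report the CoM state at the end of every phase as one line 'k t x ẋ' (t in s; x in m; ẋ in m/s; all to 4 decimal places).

phase 1: p=0.1058, T=0.437, ωT=1.497861, cosh=2.347861, sinh=2.124253; start (x,ẋ)=(0.103800, 0.124000) → end (x,ẋ)=(0.177953, 0.276573)
phase 2: p=0.3483, T=0.573, ωT=1.964015, cosh=3.634090, sinh=3.493796; start (x,ẋ)=(0.177953, 0.276573) → end (x,ẋ)=(0.011158, -1.034870)

1 0.4370 0.1780 0.2766
2 1.0100 0.0112 -1.0349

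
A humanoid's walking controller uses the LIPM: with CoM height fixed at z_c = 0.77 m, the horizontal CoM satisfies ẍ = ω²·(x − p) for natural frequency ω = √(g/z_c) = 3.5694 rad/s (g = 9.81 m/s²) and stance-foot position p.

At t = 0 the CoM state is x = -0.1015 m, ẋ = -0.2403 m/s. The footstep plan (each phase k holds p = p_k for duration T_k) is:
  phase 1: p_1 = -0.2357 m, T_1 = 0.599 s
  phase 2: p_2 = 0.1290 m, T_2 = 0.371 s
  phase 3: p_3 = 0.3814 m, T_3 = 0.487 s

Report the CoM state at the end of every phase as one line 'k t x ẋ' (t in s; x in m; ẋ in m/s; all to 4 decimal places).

1 0.5990 0.0598 0.9701
2 0.9700 0.4645 1.5214
3 1.4570 1.7997 5.2779

phase 1: p=-0.2357, T=0.599, ωT=2.138071, cosh=4.300468, sinh=4.182586; start (x,ẋ)=(-0.101500, -0.240300) → end (x,ẋ)=(0.059842, 0.970113)
phase 2: p=0.1290, T=0.371, ωT=1.324247, cosh=2.012679, sinh=1.746676; start (x,ẋ)=(0.059842, 0.970113) → end (x,ẋ)=(0.464529, 1.521353)
phase 3: p=0.3814, T=0.487, ωT=1.738298, cosh=2.931737, sinh=2.755917; start (x,ẋ)=(0.464529, 1.521353) → end (x,ẋ)=(1.799741, 5.277939)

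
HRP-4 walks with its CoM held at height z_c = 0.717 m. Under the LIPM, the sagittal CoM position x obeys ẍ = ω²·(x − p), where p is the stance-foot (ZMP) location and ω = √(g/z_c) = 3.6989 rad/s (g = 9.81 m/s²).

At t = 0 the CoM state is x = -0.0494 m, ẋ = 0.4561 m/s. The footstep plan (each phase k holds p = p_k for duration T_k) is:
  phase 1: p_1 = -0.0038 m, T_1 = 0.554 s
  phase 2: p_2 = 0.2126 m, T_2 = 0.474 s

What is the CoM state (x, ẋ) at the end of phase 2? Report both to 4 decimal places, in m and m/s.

phase 1: p=-0.0038, T=0.554, ωT=2.049191, cosh=3.945228, sinh=3.816389; start (x,ẋ)=(-0.049400, 0.456100) → end (x,ẋ)=(0.286885, 1.155709)
phase 2: p=0.2126, T=0.474, ωT=1.753279, cosh=2.973353, sinh=2.800148; start (x,ẋ)=(0.286885, 1.155709) → end (x,ẋ)=(1.308371, 4.205732)

x = 1.3084, ẋ = 4.2057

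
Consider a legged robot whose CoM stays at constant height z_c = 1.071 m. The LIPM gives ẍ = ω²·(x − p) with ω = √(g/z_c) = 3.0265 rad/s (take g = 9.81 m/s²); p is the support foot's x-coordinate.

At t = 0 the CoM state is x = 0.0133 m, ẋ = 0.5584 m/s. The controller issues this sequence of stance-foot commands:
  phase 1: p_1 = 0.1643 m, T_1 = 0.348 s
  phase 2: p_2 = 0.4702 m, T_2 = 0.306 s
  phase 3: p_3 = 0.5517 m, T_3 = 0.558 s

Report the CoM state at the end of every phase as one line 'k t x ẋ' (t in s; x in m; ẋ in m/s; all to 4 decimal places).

phase 1: p=0.1643, T=0.348, ωT=1.053222, cosh=1.607843, sinh=1.259031; start (x,ẋ)=(0.013300, 0.558400) → end (x,ẋ)=(0.153811, 0.322440)
phase 2: p=0.4702, T=0.306, ωT=0.926109, cosh=1.460379, sinh=1.064287; start (x,ẋ)=(0.153811, 0.322440) → end (x,ẋ)=(0.121541, -0.548223)
phase 3: p=0.5517, T=0.558, ωT=1.688787, cosh=2.798827, sinh=2.614084; start (x,ẋ)=(0.121541, -0.548223) → end (x,ẋ)=(-1.125759, -4.937597)

1 0.3480 0.1538 0.3224
2 0.6540 0.1215 -0.5482
3 1.2120 -1.1258 -4.9376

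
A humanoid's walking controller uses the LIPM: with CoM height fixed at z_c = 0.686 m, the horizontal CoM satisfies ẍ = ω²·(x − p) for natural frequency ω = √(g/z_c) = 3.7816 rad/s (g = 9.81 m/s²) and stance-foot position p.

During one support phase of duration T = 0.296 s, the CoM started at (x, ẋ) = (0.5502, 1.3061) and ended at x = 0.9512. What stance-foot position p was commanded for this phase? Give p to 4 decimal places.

p = 0.6532

ωT = 3.7816·0.296 = 1.119354; cosh(ωT) = 1.694682, sinh(ωT) = 1.368191
x(T) = p + (x₀−p)·cosh(ωT) + (ẋ₀/ω)·sinh(ωT) ⇒ p·(1 − cosh) = x(T) − x₀·cosh − (ẋ₀/ω)·sinh
numerator   = 0.9512 − (0.5502)·1.694682 − (1.3061/3.7816)·1.368191 = -0.453764
denominator = 1 − 1.694682 = -0.694682
p = -0.453764 / -0.694682 = 0.6532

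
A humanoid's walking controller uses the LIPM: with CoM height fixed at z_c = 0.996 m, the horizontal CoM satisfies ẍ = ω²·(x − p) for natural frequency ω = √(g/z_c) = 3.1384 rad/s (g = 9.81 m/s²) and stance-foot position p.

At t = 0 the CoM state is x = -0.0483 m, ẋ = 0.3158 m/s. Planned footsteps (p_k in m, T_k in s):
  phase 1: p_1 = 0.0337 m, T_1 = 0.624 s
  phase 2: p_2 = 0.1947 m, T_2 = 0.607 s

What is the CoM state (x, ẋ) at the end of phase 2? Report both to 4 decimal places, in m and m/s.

x = 0.0834, ẋ = -0.2621

phase 1: p=0.0337, T=0.624, ωT=1.958362, cosh=3.614397, sinh=3.473308; start (x,ẋ)=(-0.048300, 0.315800) → end (x,ẋ)=(0.086819, 0.247575)
phase 2: p=0.1947, T=0.607, ωT=1.905009, cosh=3.434144, sinh=3.285323; start (x,ẋ)=(0.086819, 0.247575) → end (x,ẋ)=(0.083388, -0.262112)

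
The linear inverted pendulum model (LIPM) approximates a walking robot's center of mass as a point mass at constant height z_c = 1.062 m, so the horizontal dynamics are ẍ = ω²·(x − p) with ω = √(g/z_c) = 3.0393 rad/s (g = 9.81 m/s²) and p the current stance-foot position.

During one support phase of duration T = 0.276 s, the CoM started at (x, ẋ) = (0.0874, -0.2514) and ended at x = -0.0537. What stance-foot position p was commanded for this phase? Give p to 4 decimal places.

ωT = 3.0393·0.276 = 0.838847; cosh(ωT) = 1.372953, sinh(ωT) = 0.940744
x(T) = p + (x₀−p)·cosh(ωT) + (ẋ₀/ω)·sinh(ωT) ⇒ p·(1 − cosh) = x(T) − x₀·cosh − (ẋ₀/ω)·sinh
numerator   = -0.0537 − (0.0874)·1.372953 − (-0.2514/3.0393)·0.940744 = -0.095881
denominator = 1 − 1.372953 = -0.372953
p = -0.095881 / -0.372953 = 0.2571

p = 0.2571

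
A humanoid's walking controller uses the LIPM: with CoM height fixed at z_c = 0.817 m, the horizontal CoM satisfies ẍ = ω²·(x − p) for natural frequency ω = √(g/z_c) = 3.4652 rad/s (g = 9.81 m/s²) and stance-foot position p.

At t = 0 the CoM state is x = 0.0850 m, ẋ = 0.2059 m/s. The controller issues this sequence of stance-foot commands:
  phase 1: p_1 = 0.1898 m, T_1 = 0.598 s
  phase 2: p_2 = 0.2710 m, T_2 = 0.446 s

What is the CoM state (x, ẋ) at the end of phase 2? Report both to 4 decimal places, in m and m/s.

x = -0.7755, ẋ = -3.5511

phase 1: p=0.1898, T=0.598, ωT=2.072190, cosh=4.034052, sinh=3.908142; start (x,ẋ)=(0.085000, 0.205900) → end (x,ẋ)=(-0.000749, -0.588642)
phase 2: p=0.2710, T=0.446, ωT=1.545479, cosh=2.451714, sinh=2.238504; start (x,ẋ)=(-0.000749, -0.588642) → end (x,ẋ)=(-0.775512, -3.551105)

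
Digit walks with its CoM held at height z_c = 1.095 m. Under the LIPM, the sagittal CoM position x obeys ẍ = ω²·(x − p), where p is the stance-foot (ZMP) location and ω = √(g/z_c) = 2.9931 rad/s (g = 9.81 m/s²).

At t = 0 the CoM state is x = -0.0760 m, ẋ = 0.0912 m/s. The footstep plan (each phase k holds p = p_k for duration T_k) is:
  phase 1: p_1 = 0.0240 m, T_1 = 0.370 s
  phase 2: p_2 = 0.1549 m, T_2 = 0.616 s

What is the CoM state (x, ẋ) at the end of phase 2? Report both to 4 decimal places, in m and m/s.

x = -0.9375, ẋ = -3.1874

phase 1: p=0.0240, T=0.370, ωT=1.107447, cosh=1.678511, sinh=1.348110; start (x,ẋ)=(-0.076000, 0.091200) → end (x,ẋ)=(-0.102774, -0.250423)
phase 2: p=0.1549, T=0.616, ωT=1.843750, cosh=3.239208, sinh=3.080985; start (x,ẋ)=(-0.102774, -0.250423) → end (x,ẋ)=(-0.937536, -3.187363)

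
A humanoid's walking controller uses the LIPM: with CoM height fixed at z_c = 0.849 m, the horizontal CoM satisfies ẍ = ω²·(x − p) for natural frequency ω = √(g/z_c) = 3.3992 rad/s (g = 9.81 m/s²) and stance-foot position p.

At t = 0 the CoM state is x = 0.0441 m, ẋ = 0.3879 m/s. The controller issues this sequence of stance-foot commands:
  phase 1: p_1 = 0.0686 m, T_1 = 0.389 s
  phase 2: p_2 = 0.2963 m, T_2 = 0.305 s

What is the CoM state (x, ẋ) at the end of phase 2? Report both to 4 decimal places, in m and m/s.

x = 0.4024, ẋ = 0.6797

phase 1: p=0.0686, T=0.389, ωT=1.322289, cosh=2.009262, sinh=1.742737; start (x,ẋ)=(0.044100, 0.387900) → end (x,ẋ)=(0.218246, 0.634257)
phase 2: p=0.2963, T=0.305, ωT=1.036756, cosh=1.587329, sinh=1.232725; start (x,ẋ)=(0.218246, 0.634257) → end (x,ẋ)=(0.402416, 0.679705)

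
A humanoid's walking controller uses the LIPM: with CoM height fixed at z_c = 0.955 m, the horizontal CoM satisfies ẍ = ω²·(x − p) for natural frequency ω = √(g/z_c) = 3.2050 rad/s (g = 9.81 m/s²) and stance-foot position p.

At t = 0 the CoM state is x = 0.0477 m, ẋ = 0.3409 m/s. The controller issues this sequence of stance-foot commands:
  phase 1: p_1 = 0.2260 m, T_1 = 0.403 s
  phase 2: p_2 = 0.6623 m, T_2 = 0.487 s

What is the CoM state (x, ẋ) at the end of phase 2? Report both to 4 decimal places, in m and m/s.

x = -1.0540, ẋ = -5.1546

phase 1: p=0.2260, T=0.403, ωT=1.291615, cosh=1.956742, sinh=1.681916; start (x,ẋ)=(0.047700, 0.340900) → end (x,ẋ)=(0.056010, -0.294080)
phase 2: p=0.6623, T=0.487, ωT=1.560835, cosh=2.486379, sinh=2.276418; start (x,ẋ)=(0.056010, -0.294080) → end (x,ẋ)=(-1.054043, -5.154638)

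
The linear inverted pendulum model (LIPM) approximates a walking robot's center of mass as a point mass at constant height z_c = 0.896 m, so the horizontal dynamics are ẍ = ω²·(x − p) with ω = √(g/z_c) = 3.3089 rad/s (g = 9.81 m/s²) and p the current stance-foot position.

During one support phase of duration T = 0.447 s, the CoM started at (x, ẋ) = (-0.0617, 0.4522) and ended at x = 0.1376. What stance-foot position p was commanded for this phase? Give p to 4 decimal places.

ωT = 3.3089·0.447 = 1.479078; cosh(ωT) = 2.308373, sinh(ωT) = 2.080525
x(T) = p + (x₀−p)·cosh(ωT) + (ẋ₀/ω)·sinh(ωT) ⇒ p·(1 − cosh) = x(T) − x₀·cosh − (ẋ₀/ω)·sinh
numerator   = 0.1376 − (-0.0617)·2.308373 − (0.4522/3.3089)·2.080525 = -0.004302
denominator = 1 − 2.308373 = -1.308373
p = -0.004302 / -1.308373 = 0.0033

p = 0.0033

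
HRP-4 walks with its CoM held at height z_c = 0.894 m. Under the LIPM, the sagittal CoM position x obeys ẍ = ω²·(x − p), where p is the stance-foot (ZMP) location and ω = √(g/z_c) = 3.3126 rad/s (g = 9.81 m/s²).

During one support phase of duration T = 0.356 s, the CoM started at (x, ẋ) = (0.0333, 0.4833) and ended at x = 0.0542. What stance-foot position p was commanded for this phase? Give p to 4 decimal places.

ωT = 3.3126·0.356 = 1.179286; cosh(ωT) = 1.779774, sinh(ωT) = 1.472276
x(T) = p + (x₀−p)·cosh(ωT) + (ẋ₀/ω)·sinh(ωT) ⇒ p·(1 − cosh) = x(T) − x₀·cosh − (ẋ₀/ω)·sinh
numerator   = 0.0542 − (0.0333)·1.779774 − (0.4833/3.3126)·1.472276 = -0.219868
denominator = 1 − 1.779774 = -0.779774
p = -0.219868 / -0.779774 = 0.2820

p = 0.2820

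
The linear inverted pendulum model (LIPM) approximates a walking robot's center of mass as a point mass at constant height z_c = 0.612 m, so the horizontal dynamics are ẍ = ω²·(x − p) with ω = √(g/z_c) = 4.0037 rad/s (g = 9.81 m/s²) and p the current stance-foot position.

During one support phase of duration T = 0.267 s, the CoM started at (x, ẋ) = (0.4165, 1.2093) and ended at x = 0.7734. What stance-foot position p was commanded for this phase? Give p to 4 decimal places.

p = 0.4660

ωT = 4.0037·0.267 = 1.068988; cosh(ωT) = 1.627893, sinh(ωT) = 1.284537
x(T) = p + (x₀−p)·cosh(ωT) + (ẋ₀/ω)·sinh(ωT) ⇒ p·(1 − cosh) = x(T) − x₀·cosh − (ẋ₀/ω)·sinh
numerator   = 0.7734 − (0.4165)·1.627893 − (1.2093/4.0037)·1.284537 = -0.292606
denominator = 1 − 1.627893 = -0.627893
p = -0.292606 / -0.627893 = 0.4660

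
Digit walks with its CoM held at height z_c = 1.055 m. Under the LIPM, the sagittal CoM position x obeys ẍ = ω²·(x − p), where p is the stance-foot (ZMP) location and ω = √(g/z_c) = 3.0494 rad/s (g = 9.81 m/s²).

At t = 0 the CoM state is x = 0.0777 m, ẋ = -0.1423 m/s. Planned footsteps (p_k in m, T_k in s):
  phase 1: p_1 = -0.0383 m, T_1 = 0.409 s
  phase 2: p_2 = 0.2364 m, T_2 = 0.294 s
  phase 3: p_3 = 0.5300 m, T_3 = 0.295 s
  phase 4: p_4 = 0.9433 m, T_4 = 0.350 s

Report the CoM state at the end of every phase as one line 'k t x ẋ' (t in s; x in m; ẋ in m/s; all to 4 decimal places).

phase 1: p=-0.0383, T=0.409, ωT=1.247205, cosh=1.883953, sinh=1.596646; start (x,ẋ)=(0.077700, -0.142300) → end (x,ẋ)=(0.105731, 0.296696)
phase 2: p=0.2364, T=0.294, ωT=0.896524, cosh=1.429526, sinh=1.021541; start (x,ẋ)=(0.105731, 0.296696) → end (x,ẋ)=(0.148998, 0.017090)
phase 3: p=0.5300, T=0.295, ωT=0.899573, cosh=1.432648, sinh=1.025905; start (x,ẋ)=(0.148998, 0.017090) → end (x,ẋ)=(-0.010093, -1.167441)
phase 4: p=0.9433, T=0.350, ωT=1.067290, cosh=1.625714, sinh=1.281775; start (x,ẋ)=(-0.010093, -1.167441) → end (x,ẋ)=(-1.097363, -5.624399)

1 0.4090 0.1057 0.2967
2 0.7030 0.1490 0.0171
3 0.9980 -0.0101 -1.1674
4 1.3480 -1.0974 -5.6244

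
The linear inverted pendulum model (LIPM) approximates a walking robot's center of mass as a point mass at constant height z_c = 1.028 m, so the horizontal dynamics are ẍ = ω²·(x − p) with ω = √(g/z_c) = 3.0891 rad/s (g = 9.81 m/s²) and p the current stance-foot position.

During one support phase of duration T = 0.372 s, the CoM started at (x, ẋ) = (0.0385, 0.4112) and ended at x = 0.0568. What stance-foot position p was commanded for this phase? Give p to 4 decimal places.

ωT = 3.0891·0.372 = 1.149145; cosh(ωT) = 1.736201, sinh(ωT) = 1.419293
x(T) = p + (x₀−p)·cosh(ωT) + (ẋ₀/ω)·sinh(ωT) ⇒ p·(1 − cosh) = x(T) − x₀·cosh − (ẋ₀/ω)·sinh
numerator   = 0.0568 − (0.0385)·1.736201 − (0.4112/3.0891)·1.419293 = -0.198970
denominator = 1 − 1.736201 = -0.736201
p = -0.198970 / -0.736201 = 0.2703

p = 0.2703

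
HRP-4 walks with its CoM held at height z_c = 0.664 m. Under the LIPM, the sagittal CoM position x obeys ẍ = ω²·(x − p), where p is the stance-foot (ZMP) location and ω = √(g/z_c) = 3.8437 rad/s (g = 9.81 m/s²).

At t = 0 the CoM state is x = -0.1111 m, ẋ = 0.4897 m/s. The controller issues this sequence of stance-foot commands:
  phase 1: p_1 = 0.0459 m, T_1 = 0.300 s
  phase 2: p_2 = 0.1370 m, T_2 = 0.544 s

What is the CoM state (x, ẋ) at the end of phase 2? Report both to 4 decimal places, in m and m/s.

phase 1: p=0.0459, T=0.300, ωT=1.153110, cosh=1.741842, sinh=1.426188; start (x,ẋ)=(-0.111100, 0.489700) → end (x,ẋ)=(-0.045868, -0.007669)
phase 2: p=0.1370, T=0.544, ωT=2.090973, cosh=4.108175, sinh=3.984609; start (x,ẋ)=(-0.045868, -0.007669) → end (x,ẋ)=(-0.622204, -2.832247)

x = -0.6222, ẋ = -2.8322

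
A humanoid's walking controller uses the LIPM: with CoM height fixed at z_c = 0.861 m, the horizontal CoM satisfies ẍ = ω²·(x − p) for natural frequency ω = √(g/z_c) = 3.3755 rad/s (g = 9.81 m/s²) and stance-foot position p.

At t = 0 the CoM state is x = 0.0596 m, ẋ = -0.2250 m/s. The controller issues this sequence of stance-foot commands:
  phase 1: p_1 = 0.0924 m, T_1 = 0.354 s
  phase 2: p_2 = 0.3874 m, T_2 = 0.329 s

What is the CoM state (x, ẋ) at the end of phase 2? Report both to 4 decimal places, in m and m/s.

x = -0.6060, ẋ = -3.0367

phase 1: p=0.0924, T=0.354, ωT=1.194927, cosh=1.803021, sinh=1.500295; start (x,ẋ)=(0.059600, -0.225000) → end (x,ẋ)=(-0.066744, -0.571787)
phase 2: p=0.3874, T=0.329, ωT=1.110540, cosh=1.682689, sinh=1.353307; start (x,ẋ)=(-0.066744, -0.571787) → end (x,ẋ)=(-0.606024, -3.036710)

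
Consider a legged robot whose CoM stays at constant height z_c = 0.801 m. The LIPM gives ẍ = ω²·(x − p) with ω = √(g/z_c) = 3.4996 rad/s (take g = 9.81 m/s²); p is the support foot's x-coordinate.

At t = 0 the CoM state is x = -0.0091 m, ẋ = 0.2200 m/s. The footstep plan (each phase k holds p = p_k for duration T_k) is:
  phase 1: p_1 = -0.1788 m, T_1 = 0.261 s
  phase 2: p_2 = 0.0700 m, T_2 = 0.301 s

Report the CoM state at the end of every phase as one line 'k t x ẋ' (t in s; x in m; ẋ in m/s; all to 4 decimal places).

1 0.2610 0.1325 0.9394
2 0.5620 0.5085 1.7860

phase 1: p=-0.1788, T=0.261, ωT=0.913396, cosh=1.446966, sinh=1.045806; start (x,ẋ)=(-0.009100, 0.220000) → end (x,ẋ)=(0.132494, 0.939418)
phase 2: p=0.0700, T=0.301, ωT=1.053380, cosh=1.608041, sinh=1.259284; start (x,ẋ)=(0.132494, 0.939418) → end (x,ẋ)=(0.508530, 1.786034)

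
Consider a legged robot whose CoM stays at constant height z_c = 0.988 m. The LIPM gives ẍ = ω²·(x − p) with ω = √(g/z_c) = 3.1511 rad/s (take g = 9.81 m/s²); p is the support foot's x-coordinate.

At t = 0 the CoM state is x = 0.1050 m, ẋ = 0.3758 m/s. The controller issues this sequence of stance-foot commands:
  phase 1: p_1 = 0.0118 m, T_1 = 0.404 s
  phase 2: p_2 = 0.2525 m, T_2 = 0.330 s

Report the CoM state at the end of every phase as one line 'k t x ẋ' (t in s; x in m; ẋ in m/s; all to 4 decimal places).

1 0.4040 0.3876 1.2071
2 0.7340 0.9415 2.4475

phase 1: p=0.0118, T=0.404, ωT=1.273044, cosh=1.925844, sinh=1.645866; start (x,ẋ)=(0.105000, 0.375800) → end (x,ẋ)=(0.387575, 1.207094)
phase 2: p=0.2525, T=0.330, ωT=1.039863, cosh=1.591166, sinh=1.237663; start (x,ẋ)=(0.387575, 1.207094) → end (x,ẋ)=(0.941539, 2.447478)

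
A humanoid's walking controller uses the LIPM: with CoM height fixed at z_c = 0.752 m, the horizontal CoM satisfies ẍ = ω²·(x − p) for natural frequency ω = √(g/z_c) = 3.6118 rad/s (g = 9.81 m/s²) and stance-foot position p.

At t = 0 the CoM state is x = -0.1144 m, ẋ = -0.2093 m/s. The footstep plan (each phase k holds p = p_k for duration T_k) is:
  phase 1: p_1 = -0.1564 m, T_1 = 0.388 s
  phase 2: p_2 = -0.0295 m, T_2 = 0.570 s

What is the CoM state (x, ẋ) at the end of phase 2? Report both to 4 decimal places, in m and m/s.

x = -0.7870, ẋ = -2.6887

phase 1: p=-0.1564, T=0.388, ωT=1.401378, cosh=2.153525, sinh=1.907268; start (x,ẋ)=(-0.114400, -0.209300) → end (x,ẋ)=(-0.176476, -0.161409)
phase 2: p=-0.0295, T=0.570, ωT=2.058726, cosh=3.981798, sinh=3.854182; start (x,ẋ)=(-0.176476, -0.161409) → end (x,ẋ)=(-0.786970, -2.688683)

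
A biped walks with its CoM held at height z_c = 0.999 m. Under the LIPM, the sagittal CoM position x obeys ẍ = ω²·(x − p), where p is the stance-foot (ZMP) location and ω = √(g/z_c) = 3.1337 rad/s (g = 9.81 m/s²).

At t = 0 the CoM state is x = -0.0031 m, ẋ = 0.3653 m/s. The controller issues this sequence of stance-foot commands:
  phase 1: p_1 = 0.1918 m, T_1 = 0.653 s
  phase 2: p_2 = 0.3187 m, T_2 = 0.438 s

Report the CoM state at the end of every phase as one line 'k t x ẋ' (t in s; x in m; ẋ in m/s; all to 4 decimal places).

1 0.6530 -0.1314 -0.8868
2 1.0910 -1.1487 -4.4656

phase 1: p=0.1918, T=0.653, ωT=2.046306, cosh=3.934236, sinh=3.805024; start (x,ẋ)=(-0.003100, 0.365300) → end (x,ẋ)=(-0.131425, -0.886773)
phase 2: p=0.3187, T=0.438, ωT=1.372561, cosh=2.099449, sinh=1.845992; start (x,ẋ)=(-0.131425, -0.886773) → end (x,ẋ)=(-1.148693, -4.465613)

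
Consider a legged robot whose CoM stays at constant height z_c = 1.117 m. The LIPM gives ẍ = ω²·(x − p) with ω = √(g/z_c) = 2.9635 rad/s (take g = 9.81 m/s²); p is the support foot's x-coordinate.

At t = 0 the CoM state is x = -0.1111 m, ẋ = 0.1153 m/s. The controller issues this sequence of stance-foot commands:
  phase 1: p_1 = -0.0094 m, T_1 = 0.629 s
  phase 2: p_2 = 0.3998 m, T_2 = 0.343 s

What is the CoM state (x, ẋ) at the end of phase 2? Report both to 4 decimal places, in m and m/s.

phase 1: p=-0.0094, T=0.629, ωT=1.864041, cosh=3.302398, sinh=3.147353; start (x,ẋ)=(-0.111100, 0.115300) → end (x,ẋ)=(-0.222801, -0.567808)
phase 2: p=0.3998, T=0.343, ωT=1.016481, cosh=1.562659, sinh=1.200793; start (x,ẋ)=(-0.222801, -0.567808) → end (x,ẋ)=(-0.803185, -3.102845)

x = -0.8032, ẋ = -3.1028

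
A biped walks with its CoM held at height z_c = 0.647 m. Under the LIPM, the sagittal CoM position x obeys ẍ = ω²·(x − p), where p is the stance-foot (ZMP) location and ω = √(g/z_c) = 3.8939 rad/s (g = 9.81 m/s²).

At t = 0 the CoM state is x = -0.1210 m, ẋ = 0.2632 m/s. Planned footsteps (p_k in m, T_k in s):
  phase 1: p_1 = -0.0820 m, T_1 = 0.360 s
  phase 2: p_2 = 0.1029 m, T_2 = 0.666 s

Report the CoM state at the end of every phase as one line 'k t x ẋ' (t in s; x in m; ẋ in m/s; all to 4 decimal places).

1 0.3600 -0.0370 0.2772
2 1.0260 -0.3647 -1.7592

phase 1: p=-0.0820, T=0.360, ωT=1.401804, cosh=2.154337, sinh=1.908185; start (x,ẋ)=(-0.121000, 0.263200) → end (x,ẋ)=(-0.037039, 0.277241)
phase 2: p=0.1029, T=0.666, ωT=2.593337, cosh=6.724551, sinh=6.649781; start (x,ẋ)=(-0.037039, 0.277241) → end (x,ẋ)=(-0.364674, -1.759214)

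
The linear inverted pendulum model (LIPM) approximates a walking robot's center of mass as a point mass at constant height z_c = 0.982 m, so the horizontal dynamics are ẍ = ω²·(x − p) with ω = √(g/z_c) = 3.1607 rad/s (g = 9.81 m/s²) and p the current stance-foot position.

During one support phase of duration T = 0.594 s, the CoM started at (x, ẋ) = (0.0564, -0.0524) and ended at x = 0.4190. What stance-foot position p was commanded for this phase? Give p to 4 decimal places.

ωT = 3.1607·0.594 = 1.877456; cosh(ωT) = 3.344916, sinh(ωT) = 3.191937
x(T) = p + (x₀−p)·cosh(ωT) + (ẋ₀/ω)·sinh(ωT) ⇒ p·(1 − cosh) = x(T) − x₀·cosh − (ẋ₀/ω)·sinh
numerator   = 0.4190 − (0.0564)·3.344916 − (-0.0524/3.1607)·3.191937 = 0.283265
denominator = 1 − 3.344916 = -2.344916
p = 0.283265 / -2.344916 = -0.1208

p = -0.1208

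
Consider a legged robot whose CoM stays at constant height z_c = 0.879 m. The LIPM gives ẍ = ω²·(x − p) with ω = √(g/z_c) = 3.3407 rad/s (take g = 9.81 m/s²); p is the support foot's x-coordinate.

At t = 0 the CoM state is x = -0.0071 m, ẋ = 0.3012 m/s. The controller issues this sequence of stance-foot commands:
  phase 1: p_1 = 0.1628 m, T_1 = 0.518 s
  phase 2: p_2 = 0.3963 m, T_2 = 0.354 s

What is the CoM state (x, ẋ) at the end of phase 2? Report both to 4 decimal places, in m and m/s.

x = -0.7616, ẋ = -3.5820

phase 1: p=0.1628, T=0.518, ωT=1.730483, cosh=2.910288, sinh=2.733089; start (x,ẋ)=(-0.007100, 0.301200) → end (x,ẋ)=(-0.085241, -0.674681)
phase 2: p=0.3963, T=0.354, ωT=1.182608, cosh=1.784675, sinh=1.478197; start (x,ẋ)=(-0.085241, -0.674681) → end (x,ẋ)=(-0.761627, -3.582037)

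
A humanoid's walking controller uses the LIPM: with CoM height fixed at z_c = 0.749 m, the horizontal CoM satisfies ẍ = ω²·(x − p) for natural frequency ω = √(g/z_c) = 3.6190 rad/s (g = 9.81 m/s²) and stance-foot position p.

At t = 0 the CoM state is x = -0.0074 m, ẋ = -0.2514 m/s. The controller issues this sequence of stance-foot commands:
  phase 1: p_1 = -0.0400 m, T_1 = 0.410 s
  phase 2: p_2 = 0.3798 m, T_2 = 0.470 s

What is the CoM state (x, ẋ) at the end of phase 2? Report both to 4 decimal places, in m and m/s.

x = -1.2518, ẋ = -5.6428

phase 1: p=-0.0400, T=0.410, ωT=1.483790, cosh=2.318202, sinh=2.091425; start (x,ẋ)=(-0.007400, -0.251400) → end (x,ẋ)=(-0.109711, -0.336051)
phase 2: p=0.3798, T=0.470, ωT=1.700930, cosh=2.830777, sinh=2.648263; start (x,ẋ)=(-0.109711, -0.336051) → end (x,ẋ)=(-1.251807, -5.642791)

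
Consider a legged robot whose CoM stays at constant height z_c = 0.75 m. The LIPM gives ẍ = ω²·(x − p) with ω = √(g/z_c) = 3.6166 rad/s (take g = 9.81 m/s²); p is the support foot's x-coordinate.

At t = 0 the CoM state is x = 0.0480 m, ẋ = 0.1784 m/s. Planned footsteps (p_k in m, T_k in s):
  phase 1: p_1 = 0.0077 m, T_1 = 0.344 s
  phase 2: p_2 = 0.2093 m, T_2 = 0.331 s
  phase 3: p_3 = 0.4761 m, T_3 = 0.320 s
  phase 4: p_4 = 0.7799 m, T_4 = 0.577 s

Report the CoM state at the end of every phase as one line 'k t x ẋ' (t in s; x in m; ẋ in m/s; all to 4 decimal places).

phase 1: p=0.0077, T=0.344, ωT=1.244110, cosh=1.879022, sinh=1.590825; start (x,ẋ)=(0.048000, 0.178400) → end (x,ẋ)=(0.161897, 0.567079)
phase 2: p=0.2093, T=0.331, ωT=1.197095, cosh=1.806278, sinh=1.504207; start (x,ẋ)=(0.161897, 0.567079) → end (x,ẋ)=(0.359535, 0.766423)
phase 3: p=0.4761, T=0.320, ωT=1.157312, cosh=1.747850, sinh=1.433520; start (x,ẋ)=(0.359535, 0.766423) → end (x,ẋ)=(0.576150, 0.735264)
phase 4: p=0.7799, T=0.577, ωT=2.086778, cosh=4.091498, sinh=3.967411; start (x,ẋ)=(0.576150, 0.735264) → end (x,ẋ)=(0.752844, 0.084824)

1 0.3440 0.1619 0.5671
2 0.6750 0.3595 0.7664
3 0.9950 0.5762 0.7353
4 1.5720 0.7528 0.0848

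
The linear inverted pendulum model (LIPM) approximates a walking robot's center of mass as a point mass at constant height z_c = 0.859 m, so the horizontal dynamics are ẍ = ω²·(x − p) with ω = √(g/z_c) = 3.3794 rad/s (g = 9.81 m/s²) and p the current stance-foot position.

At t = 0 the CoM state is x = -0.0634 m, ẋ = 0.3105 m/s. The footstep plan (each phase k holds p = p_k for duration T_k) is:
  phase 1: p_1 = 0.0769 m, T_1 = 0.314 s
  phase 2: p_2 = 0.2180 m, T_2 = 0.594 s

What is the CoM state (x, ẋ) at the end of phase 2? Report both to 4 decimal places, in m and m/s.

x = -0.8428, ẋ = -3.4842

phase 1: p=0.0769, T=0.314, ωT=1.061132, cosh=1.617852, sinh=1.271788; start (x,ẋ)=(-0.063400, 0.310500) → end (x,ẋ)=(-0.033232, -0.100649)
phase 2: p=0.2180, T=0.594, ωT=2.007364, cosh=3.789005, sinh=3.654662; start (x,ẋ)=(-0.033232, -0.100649) → end (x,ẋ)=(-0.842769, -3.484224)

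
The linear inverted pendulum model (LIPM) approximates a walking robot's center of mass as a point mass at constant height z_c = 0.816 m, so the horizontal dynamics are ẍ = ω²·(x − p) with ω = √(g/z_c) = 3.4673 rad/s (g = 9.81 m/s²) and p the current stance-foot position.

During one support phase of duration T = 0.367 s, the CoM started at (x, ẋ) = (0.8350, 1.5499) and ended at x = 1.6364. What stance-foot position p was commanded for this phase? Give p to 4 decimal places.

ωT = 3.4673·0.367 = 1.272499; cosh(ωT) = 1.924947, sinh(ωT) = 1.644816
x(T) = p + (x₀−p)·cosh(ωT) + (ẋ₀/ω)·sinh(ωT) ⇒ p·(1 − cosh) = x(T) − x₀·cosh − (ẋ₀/ω)·sinh
numerator   = 1.6364 − (0.8350)·1.924947 − (1.5499/3.4673)·1.644816 = -0.706171
denominator = 1 − 1.924947 = -0.924947
p = -0.706171 / -0.924947 = 0.7635

p = 0.7635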